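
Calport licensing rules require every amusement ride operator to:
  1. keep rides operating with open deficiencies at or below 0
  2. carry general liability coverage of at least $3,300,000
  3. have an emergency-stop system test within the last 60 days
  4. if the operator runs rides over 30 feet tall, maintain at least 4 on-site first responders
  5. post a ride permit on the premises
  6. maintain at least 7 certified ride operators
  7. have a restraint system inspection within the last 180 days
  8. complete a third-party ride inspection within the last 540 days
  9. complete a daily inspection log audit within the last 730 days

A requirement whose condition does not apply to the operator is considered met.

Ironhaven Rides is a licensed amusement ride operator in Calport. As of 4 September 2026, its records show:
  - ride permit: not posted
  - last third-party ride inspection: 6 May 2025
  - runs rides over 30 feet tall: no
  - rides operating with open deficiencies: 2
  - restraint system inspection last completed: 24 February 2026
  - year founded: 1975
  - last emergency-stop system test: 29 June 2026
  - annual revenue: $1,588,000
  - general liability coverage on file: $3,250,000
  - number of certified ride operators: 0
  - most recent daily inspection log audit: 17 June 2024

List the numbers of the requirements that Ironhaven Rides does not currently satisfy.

1, 2, 3, 5, 6, 7, 9

1. rides operating with open deficiencies 2 > 0 → not met
2. general liability coverage $3,250,000 < $3,300,000 → not met
3. emergency-stop system test 67 days ago vs limit 60 → not met
4. condition 'runs rides over 30 feet tall' does not hold → requirement n/a → met
5. ride permit absent → not met
6. certified ride operators 0 < 7 → not met
7. restraint system inspection 192 days ago vs limit 180 → not met
8. third-party ride inspection 486 days ago vs limit 540 → met
9. daily inspection log audit 809 days ago vs limit 730 → not met
Not met: 1, 2, 3, 5, 6, 7, 9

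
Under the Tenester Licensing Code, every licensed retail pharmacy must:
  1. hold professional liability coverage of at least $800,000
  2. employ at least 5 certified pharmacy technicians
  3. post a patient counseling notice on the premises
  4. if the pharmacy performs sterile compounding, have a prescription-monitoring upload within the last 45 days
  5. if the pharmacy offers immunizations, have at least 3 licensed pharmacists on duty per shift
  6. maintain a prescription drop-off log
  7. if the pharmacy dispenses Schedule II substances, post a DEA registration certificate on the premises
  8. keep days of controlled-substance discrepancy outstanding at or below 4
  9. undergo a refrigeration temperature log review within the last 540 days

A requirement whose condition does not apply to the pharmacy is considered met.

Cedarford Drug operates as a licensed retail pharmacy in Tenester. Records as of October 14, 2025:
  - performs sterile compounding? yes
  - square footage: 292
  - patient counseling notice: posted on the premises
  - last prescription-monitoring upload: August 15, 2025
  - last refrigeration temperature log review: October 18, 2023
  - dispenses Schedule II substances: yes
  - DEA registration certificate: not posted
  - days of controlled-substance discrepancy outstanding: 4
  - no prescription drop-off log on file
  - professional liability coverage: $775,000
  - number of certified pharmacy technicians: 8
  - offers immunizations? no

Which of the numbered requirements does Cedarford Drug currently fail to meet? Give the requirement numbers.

1, 4, 6, 7, 9

1. professional liability coverage $775,000 < $800,000 → not met
2. certified pharmacy technicians 8 ≥ 5 → met
3. patient counseling notice present → met
4. condition 'performs sterile compounding' holds; prescription-monitoring upload 60 days ago vs limit 45 → not met
5. condition 'offers immunizations' does not hold → requirement n/a → met
6. prescription drop-off log absent → not met
7. condition 'dispenses Schedule II substances' holds; DEA registration certificate absent → not met
8. days of controlled-substance discrepancy outstanding 4 ≤ 4 → met
9. refrigeration temperature log review 727 days ago vs limit 540 → not met
Not met: 1, 4, 6, 7, 9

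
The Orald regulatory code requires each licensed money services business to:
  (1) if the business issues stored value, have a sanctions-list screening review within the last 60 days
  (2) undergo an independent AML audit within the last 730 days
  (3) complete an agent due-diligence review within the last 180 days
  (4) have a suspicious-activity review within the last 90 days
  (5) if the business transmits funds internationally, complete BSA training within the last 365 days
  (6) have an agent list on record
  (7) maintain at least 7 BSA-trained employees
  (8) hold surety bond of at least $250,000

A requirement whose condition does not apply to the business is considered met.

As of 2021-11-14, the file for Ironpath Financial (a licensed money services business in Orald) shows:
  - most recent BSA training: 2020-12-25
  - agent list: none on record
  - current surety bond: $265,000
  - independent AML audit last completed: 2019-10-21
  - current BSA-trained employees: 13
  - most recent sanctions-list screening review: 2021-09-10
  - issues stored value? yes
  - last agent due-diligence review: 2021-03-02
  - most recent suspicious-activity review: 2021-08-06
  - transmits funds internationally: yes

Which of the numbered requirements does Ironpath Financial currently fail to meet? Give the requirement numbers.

1, 2, 3, 4, 6

1. condition 'issues stored value' holds; sanctions-list screening review 65 days ago vs limit 60 → not met
2. independent AML audit 755 days ago vs limit 730 → not met
3. agent due-diligence review 257 days ago vs limit 180 → not met
4. suspicious-activity review 100 days ago vs limit 90 → not met
5. condition 'transmits funds internationally' holds; BSA training 324 days ago vs limit 365 → met
6. agent list absent → not met
7. BSA-trained employees 13 ≥ 7 → met
8. surety bond $265,000 ≥ $250,000 → met
Not met: 1, 2, 3, 4, 6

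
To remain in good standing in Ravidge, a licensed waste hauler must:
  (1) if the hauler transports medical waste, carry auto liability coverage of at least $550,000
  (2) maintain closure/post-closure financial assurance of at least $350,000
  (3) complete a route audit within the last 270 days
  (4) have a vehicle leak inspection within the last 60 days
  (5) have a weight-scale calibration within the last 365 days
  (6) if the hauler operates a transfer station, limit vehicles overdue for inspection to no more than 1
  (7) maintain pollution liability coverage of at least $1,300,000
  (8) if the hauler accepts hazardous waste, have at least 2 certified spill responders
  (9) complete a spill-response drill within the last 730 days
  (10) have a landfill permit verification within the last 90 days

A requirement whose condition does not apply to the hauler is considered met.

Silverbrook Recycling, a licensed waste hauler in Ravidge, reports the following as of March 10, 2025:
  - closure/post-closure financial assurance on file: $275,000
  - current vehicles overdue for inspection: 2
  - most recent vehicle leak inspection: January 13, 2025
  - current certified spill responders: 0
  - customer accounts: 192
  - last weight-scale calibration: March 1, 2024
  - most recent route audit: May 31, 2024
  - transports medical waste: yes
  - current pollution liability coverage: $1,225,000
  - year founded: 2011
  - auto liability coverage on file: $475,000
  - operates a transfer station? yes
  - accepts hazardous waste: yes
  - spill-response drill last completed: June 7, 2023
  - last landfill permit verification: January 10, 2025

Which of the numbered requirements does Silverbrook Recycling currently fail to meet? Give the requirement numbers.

1, 2, 3, 5, 6, 7, 8

1. condition 'transports medical waste' holds; auto liability coverage $475,000 < $550,000 → not met
2. closure/post-closure financial assurance $275,000 < $350,000 → not met
3. route audit 283 days ago vs limit 270 → not met
4. vehicle leak inspection 56 days ago vs limit 60 → met
5. weight-scale calibration 374 days ago vs limit 365 → not met
6. condition 'operates a transfer station' holds; vehicles overdue for inspection 2 > 1 → not met
7. pollution liability coverage $1,225,000 < $1,300,000 → not met
8. condition 'accepts hazardous waste' holds; certified spill responders 0 < 2 → not met
9. spill-response drill 642 days ago vs limit 730 → met
10. landfill permit verification 59 days ago vs limit 90 → met
Not met: 1, 2, 3, 5, 6, 7, 8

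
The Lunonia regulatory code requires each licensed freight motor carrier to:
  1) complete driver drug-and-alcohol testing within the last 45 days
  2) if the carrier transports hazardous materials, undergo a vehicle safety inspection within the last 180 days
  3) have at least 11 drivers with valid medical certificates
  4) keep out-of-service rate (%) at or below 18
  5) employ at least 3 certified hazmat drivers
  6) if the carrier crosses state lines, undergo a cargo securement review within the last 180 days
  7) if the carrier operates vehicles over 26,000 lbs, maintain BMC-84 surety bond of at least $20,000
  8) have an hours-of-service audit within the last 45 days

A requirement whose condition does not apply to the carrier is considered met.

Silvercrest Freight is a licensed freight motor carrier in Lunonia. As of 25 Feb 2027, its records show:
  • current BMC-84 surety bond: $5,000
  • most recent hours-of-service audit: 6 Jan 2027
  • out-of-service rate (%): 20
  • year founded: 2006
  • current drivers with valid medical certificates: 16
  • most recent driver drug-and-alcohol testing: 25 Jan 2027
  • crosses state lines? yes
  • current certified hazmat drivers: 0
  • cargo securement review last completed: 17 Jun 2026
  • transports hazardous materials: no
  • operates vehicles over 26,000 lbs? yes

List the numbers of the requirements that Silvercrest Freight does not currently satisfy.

1. driver drug-and-alcohol testing 31 days ago vs limit 45 → met
2. condition 'transports hazardous materials' does not hold → requirement n/a → met
3. drivers with valid medical certificates 16 ≥ 11 → met
4. out-of-service rate (%) 20 > 18 → not met
5. certified hazmat drivers 0 < 3 → not met
6. condition 'crosses state lines' holds; cargo securement review 253 days ago vs limit 180 → not met
7. condition 'operates vehicles over 26,000 lbs' holds; BMC-84 surety bond $5,000 < $20,000 → not met
8. hours-of-service audit 50 days ago vs limit 45 → not met
Not met: 4, 5, 6, 7, 8

4, 5, 6, 7, 8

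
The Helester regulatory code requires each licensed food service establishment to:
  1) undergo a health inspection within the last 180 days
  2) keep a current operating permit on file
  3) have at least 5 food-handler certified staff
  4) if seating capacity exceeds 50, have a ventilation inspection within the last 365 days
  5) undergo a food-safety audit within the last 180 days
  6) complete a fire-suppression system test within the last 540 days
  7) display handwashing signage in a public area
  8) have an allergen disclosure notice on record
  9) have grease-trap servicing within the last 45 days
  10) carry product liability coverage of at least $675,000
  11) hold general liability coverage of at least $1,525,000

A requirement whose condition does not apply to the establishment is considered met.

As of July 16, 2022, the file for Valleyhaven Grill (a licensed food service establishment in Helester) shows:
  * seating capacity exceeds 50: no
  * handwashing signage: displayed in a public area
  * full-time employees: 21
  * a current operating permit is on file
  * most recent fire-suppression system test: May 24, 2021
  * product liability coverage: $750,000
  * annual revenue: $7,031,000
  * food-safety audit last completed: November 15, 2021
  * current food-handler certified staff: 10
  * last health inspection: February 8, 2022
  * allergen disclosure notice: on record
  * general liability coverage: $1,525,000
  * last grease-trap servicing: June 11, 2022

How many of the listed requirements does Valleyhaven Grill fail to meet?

1

1. health inspection 158 days ago vs limit 180 → met
2. current operating permit present → met
3. food-handler certified staff 10 ≥ 5 → met
4. condition 'seating capacity exceeds 50' does not hold → requirement n/a → met
5. food-safety audit 243 days ago vs limit 180 → not met
6. fire-suppression system test 418 days ago vs limit 540 → met
7. handwashing signage present → met
8. allergen disclosure notice present → met
9. grease-trap servicing 35 days ago vs limit 45 → met
10. product liability coverage $750,000 ≥ $675,000 → met
11. general liability coverage $1,525,000 ≥ $1,525,000 → met
Not met: 1 of 11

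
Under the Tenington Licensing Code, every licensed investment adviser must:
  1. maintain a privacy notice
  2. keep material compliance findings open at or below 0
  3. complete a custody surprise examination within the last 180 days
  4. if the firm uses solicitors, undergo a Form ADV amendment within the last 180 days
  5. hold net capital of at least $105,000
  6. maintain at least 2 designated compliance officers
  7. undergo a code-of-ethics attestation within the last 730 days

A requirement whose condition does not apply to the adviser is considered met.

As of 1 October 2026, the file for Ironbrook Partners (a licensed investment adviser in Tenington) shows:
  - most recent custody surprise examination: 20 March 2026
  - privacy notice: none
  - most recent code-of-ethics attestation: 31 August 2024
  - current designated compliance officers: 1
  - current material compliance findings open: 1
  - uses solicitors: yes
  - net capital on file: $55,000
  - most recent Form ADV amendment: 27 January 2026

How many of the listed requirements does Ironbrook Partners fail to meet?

7

1. privacy notice absent → not met
2. material compliance findings open 1 > 0 → not met
3. custody surprise examination 195 days ago vs limit 180 → not met
4. condition 'uses solicitors' holds; Form ADV amendment 247 days ago vs limit 180 → not met
5. net capital $55,000 < $105,000 → not met
6. designated compliance officers 1 < 2 → not met
7. code-of-ethics attestation 761 days ago vs limit 730 → not met
Not met: 7 of 7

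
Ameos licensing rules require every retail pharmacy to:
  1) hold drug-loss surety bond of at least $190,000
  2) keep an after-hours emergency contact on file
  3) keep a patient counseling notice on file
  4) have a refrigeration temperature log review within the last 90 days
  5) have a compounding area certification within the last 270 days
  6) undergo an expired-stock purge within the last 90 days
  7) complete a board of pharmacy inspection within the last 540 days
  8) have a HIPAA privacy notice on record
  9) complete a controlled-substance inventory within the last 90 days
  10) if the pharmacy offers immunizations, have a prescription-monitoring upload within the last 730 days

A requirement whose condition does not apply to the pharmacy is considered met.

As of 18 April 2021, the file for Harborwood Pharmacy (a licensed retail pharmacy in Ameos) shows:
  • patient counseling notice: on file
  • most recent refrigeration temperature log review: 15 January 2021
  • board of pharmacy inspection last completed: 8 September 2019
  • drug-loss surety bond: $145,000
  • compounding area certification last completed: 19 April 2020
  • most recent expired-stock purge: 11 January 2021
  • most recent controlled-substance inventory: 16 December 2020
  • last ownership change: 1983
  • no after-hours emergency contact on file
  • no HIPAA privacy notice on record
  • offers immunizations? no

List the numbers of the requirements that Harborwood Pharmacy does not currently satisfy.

1. drug-loss surety bond $145,000 < $190,000 → not met
2. after-hours emergency contact absent → not met
3. patient counseling notice present → met
4. refrigeration temperature log review 93 days ago vs limit 90 → not met
5. compounding area certification 364 days ago vs limit 270 → not met
6. expired-stock purge 97 days ago vs limit 90 → not met
7. board of pharmacy inspection 588 days ago vs limit 540 → not met
8. HIPAA privacy notice absent → not met
9. controlled-substance inventory 123 days ago vs limit 90 → not met
10. condition 'offers immunizations' does not hold → requirement n/a → met
Not met: 1, 2, 4, 5, 6, 7, 8, 9

1, 2, 4, 5, 6, 7, 8, 9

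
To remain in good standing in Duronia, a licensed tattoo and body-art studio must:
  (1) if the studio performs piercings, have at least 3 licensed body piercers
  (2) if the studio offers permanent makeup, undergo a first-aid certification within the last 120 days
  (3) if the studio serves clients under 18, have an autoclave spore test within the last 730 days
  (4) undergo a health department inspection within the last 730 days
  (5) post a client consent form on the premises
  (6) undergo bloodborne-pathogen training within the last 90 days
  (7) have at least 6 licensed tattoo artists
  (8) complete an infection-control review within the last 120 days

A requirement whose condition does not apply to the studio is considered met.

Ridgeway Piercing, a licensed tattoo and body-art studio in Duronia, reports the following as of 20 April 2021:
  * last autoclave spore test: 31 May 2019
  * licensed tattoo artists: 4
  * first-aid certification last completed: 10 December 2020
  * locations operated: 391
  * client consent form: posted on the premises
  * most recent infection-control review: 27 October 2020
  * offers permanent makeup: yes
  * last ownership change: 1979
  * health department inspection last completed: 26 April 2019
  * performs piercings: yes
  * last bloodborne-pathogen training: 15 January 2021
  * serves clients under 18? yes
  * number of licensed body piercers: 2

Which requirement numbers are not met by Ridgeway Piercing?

1, 2, 6, 7, 8

1. condition 'performs piercings' holds; licensed body piercers 2 < 3 → not met
2. condition 'offers permanent makeup' holds; first-aid certification 131 days ago vs limit 120 → not met
3. condition 'serves clients under 18' holds; autoclave spore test 690 days ago vs limit 730 → met
4. health department inspection 725 days ago vs limit 730 → met
5. client consent form present → met
6. bloodborne-pathogen training 95 days ago vs limit 90 → not met
7. licensed tattoo artists 4 < 6 → not met
8. infection-control review 175 days ago vs limit 120 → not met
Not met: 1, 2, 6, 7, 8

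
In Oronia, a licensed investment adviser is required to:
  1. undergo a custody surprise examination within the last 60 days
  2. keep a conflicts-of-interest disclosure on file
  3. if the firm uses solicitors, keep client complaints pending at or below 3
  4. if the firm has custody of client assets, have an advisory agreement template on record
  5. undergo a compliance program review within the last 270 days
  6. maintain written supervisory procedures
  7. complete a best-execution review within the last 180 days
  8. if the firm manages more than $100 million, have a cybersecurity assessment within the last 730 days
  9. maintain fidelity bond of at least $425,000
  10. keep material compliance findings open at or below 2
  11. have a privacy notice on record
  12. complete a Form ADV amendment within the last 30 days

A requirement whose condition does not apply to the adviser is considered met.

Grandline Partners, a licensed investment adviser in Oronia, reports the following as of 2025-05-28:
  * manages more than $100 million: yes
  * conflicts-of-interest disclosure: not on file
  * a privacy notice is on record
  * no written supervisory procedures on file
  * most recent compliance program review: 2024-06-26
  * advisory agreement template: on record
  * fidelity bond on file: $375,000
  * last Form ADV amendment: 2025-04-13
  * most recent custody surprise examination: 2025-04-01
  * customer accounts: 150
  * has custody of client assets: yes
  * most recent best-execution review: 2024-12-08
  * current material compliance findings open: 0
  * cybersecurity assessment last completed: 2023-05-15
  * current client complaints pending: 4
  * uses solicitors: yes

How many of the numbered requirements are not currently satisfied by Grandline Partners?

7

1. custody surprise examination 57 days ago vs limit 60 → met
2. conflicts-of-interest disclosure absent → not met
3. condition 'uses solicitors' holds; client complaints pending 4 > 3 → not met
4. condition 'has custody of client assets' holds; advisory agreement template present → met
5. compliance program review 336 days ago vs limit 270 → not met
6. written supervisory procedures absent → not met
7. best-execution review 171 days ago vs limit 180 → met
8. condition 'manages more than $100 million' holds; cybersecurity assessment 744 days ago vs limit 730 → not met
9. fidelity bond $375,000 < $425,000 → not met
10. material compliance findings open 0 ≤ 2 → met
11. privacy notice present → met
12. Form ADV amendment 45 days ago vs limit 30 → not met
Not met: 7 of 12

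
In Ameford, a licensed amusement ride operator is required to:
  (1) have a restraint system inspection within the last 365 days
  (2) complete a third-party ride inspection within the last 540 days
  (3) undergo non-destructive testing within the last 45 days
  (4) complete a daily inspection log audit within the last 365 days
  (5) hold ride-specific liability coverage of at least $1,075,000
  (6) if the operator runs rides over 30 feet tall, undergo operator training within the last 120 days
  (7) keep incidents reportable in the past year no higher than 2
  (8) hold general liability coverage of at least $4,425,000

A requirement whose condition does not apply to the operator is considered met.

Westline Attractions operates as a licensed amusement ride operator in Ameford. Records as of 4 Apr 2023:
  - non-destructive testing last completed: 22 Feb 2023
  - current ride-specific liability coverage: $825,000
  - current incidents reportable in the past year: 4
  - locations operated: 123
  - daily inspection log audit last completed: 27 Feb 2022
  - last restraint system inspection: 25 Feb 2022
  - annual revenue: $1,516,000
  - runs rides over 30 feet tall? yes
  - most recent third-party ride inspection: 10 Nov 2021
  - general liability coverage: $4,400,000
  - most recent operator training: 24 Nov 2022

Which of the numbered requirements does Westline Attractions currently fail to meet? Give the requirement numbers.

1, 4, 5, 6, 7, 8

1. restraint system inspection 403 days ago vs limit 365 → not met
2. third-party ride inspection 510 days ago vs limit 540 → met
3. non-destructive testing 41 days ago vs limit 45 → met
4. daily inspection log audit 401 days ago vs limit 365 → not met
5. ride-specific liability coverage $825,000 < $1,075,000 → not met
6. condition 'runs rides over 30 feet tall' holds; operator training 131 days ago vs limit 120 → not met
7. incidents reportable in the past year 4 > 2 → not met
8. general liability coverage $4,400,000 < $4,425,000 → not met
Not met: 1, 4, 5, 6, 7, 8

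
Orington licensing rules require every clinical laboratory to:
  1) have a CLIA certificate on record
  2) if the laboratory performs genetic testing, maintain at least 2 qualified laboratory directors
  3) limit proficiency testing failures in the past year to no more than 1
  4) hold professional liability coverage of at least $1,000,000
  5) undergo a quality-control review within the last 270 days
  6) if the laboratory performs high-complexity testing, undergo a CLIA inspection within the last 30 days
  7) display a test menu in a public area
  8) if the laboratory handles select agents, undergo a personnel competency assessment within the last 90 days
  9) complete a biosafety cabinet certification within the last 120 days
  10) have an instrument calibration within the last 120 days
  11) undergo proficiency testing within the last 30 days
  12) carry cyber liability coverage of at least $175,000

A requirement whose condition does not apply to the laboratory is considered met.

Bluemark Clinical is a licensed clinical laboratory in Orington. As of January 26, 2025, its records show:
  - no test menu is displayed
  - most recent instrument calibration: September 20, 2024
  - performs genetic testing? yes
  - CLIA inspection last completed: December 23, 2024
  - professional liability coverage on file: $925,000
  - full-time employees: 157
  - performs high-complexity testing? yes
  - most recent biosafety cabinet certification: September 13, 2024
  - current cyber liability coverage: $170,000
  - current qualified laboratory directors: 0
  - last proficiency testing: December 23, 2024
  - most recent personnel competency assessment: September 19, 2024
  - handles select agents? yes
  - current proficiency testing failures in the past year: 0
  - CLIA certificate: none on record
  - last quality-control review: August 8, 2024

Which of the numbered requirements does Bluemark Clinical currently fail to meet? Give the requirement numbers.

1, 2, 4, 6, 7, 8, 9, 10, 11, 12

1. CLIA certificate absent → not met
2. condition 'performs genetic testing' holds; qualified laboratory directors 0 < 2 → not met
3. proficiency testing failures in the past year 0 ≤ 1 → met
4. professional liability coverage $925,000 < $1,000,000 → not met
5. quality-control review 171 days ago vs limit 270 → met
6. condition 'performs high-complexity testing' holds; CLIA inspection 34 days ago vs limit 30 → not met
7. test menu absent → not met
8. condition 'handles select agents' holds; personnel competency assessment 129 days ago vs limit 90 → not met
9. biosafety cabinet certification 135 days ago vs limit 120 → not met
10. instrument calibration 128 days ago vs limit 120 → not met
11. proficiency testing 34 days ago vs limit 30 → not met
12. cyber liability coverage $170,000 < $175,000 → not met
Not met: 1, 2, 4, 6, 7, 8, 9, 10, 11, 12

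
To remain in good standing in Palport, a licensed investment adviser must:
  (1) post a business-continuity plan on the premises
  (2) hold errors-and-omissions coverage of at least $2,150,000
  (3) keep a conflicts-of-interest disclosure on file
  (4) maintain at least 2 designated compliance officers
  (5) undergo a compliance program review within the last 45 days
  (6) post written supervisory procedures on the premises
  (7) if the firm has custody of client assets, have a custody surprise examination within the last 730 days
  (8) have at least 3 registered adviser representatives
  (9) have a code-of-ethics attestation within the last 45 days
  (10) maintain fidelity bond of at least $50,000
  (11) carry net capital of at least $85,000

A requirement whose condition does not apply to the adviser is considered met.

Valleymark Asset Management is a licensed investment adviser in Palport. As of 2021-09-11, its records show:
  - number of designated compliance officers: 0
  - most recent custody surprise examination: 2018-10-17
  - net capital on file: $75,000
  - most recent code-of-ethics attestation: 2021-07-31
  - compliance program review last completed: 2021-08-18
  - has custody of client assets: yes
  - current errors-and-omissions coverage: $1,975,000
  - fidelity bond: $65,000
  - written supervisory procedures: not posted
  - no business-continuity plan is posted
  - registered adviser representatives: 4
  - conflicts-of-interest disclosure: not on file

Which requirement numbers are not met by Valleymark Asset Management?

1. business-continuity plan absent → not met
2. errors-and-omissions coverage $1,975,000 < $2,150,000 → not met
3. conflicts-of-interest disclosure absent → not met
4. designated compliance officers 0 < 2 → not met
5. compliance program review 24 days ago vs limit 45 → met
6. written supervisory procedures absent → not met
7. condition 'has custody of client assets' holds; custody surprise examination 1060 days ago vs limit 730 → not met
8. registered adviser representatives 4 ≥ 3 → met
9. code-of-ethics attestation 42 days ago vs limit 45 → met
10. fidelity bond $65,000 ≥ $50,000 → met
11. net capital $75,000 < $85,000 → not met
Not met: 1, 2, 3, 4, 6, 7, 11

1, 2, 3, 4, 6, 7, 11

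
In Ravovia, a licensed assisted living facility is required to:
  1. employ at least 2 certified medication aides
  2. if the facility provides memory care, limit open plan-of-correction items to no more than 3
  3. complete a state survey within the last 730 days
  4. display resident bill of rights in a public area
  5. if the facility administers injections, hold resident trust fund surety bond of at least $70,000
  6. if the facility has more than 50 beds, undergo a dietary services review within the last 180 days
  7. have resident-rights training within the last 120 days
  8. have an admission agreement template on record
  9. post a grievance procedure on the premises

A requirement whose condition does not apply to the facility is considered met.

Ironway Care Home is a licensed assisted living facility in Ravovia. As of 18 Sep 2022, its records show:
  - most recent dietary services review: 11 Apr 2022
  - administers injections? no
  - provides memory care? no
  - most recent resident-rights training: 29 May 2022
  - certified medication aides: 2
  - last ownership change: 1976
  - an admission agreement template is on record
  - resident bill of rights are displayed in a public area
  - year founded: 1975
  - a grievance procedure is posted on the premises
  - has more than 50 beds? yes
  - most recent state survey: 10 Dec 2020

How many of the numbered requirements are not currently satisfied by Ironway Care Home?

1. certified medication aides 2 ≥ 2 → met
2. condition 'provides memory care' does not hold → requirement n/a → met
3. state survey 647 days ago vs limit 730 → met
4. resident bill of rights present → met
5. condition 'administers injections' does not hold → requirement n/a → met
6. condition 'has more than 50 beds' holds; dietary services review 160 days ago vs limit 180 → met
7. resident-rights training 112 days ago vs limit 120 → met
8. admission agreement template present → met
9. grievance procedure present → met
Not met: 0 of 9

0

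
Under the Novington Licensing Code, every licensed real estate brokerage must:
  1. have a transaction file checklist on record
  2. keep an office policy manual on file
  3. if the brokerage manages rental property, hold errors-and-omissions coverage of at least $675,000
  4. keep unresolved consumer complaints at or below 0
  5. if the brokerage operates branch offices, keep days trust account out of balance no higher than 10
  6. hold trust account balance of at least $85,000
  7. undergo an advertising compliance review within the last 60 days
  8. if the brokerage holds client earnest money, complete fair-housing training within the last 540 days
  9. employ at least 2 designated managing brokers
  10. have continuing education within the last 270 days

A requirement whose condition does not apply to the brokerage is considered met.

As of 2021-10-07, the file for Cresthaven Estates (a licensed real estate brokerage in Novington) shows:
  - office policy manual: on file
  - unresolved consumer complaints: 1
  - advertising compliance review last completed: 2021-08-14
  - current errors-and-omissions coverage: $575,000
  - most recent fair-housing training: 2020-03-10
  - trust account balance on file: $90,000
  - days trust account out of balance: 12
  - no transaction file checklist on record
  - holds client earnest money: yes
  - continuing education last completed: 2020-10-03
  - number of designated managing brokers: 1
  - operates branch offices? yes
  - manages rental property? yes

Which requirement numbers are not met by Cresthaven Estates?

1, 3, 4, 5, 8, 9, 10

1. transaction file checklist absent → not met
2. office policy manual present → met
3. condition 'manages rental property' holds; errors-and-omissions coverage $575,000 < $675,000 → not met
4. unresolved consumer complaints 1 > 0 → not met
5. condition 'operates branch offices' holds; days trust account out of balance 12 > 10 → not met
6. trust account balance $90,000 ≥ $85,000 → met
7. advertising compliance review 54 days ago vs limit 60 → met
8. condition 'holds client earnest money' holds; fair-housing training 576 days ago vs limit 540 → not met
9. designated managing brokers 1 < 2 → not met
10. continuing education 369 days ago vs limit 270 → not met
Not met: 1, 3, 4, 5, 8, 9, 10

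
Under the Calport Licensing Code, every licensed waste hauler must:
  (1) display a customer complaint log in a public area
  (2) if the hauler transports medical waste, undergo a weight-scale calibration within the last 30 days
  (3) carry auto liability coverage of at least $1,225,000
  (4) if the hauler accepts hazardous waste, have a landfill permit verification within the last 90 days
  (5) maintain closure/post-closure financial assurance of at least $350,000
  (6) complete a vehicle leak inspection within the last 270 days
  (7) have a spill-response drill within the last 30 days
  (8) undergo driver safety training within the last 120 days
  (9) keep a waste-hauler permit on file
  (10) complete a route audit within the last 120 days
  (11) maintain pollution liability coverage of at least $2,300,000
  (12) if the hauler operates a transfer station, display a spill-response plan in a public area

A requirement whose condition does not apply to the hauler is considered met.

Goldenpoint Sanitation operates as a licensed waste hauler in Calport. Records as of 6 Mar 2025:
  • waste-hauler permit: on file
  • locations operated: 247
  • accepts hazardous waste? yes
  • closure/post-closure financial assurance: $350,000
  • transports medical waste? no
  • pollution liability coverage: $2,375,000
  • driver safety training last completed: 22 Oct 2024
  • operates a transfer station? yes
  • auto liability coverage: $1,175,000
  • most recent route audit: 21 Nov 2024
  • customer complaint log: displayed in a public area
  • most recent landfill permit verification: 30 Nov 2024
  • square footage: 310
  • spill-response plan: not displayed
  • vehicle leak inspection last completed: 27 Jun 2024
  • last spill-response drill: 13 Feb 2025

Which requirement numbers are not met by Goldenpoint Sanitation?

3, 4, 8, 12

1. customer complaint log present → met
2. condition 'transports medical waste' does not hold → requirement n/a → met
3. auto liability coverage $1,175,000 < $1,225,000 → not met
4. condition 'accepts hazardous waste' holds; landfill permit verification 96 days ago vs limit 90 → not met
5. closure/post-closure financial assurance $350,000 ≥ $350,000 → met
6. vehicle leak inspection 252 days ago vs limit 270 → met
7. spill-response drill 21 days ago vs limit 30 → met
8. driver safety training 135 days ago vs limit 120 → not met
9. waste-hauler permit present → met
10. route audit 105 days ago vs limit 120 → met
11. pollution liability coverage $2,375,000 ≥ $2,300,000 → met
12. condition 'operates a transfer station' holds; spill-response plan absent → not met
Not met: 3, 4, 8, 12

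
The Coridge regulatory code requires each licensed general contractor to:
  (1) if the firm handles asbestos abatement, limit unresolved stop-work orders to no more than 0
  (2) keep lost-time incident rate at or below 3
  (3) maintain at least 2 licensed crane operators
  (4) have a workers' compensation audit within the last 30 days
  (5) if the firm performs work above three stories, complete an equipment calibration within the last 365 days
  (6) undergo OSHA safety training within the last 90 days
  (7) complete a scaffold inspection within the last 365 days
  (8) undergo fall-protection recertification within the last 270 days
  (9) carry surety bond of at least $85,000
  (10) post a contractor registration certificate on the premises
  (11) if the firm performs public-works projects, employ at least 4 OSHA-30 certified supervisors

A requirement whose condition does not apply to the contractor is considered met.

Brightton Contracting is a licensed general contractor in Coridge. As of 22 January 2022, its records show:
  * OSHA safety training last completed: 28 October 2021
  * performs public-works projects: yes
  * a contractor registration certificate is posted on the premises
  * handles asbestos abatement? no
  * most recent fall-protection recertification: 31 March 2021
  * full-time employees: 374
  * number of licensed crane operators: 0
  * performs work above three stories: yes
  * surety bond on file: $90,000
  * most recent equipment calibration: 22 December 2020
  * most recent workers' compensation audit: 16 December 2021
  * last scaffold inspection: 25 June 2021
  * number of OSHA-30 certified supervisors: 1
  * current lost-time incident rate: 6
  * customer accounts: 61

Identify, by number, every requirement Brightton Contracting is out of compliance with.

2, 3, 4, 5, 8, 11

1. condition 'handles asbestos abatement' does not hold → requirement n/a → met
2. lost-time incident rate 6 > 3 → not met
3. licensed crane operators 0 < 2 → not met
4. workers' compensation audit 37 days ago vs limit 30 → not met
5. condition 'performs work above three stories' holds; equipment calibration 396 days ago vs limit 365 → not met
6. OSHA safety training 86 days ago vs limit 90 → met
7. scaffold inspection 211 days ago vs limit 365 → met
8. fall-protection recertification 297 days ago vs limit 270 → not met
9. surety bond $90,000 ≥ $85,000 → met
10. contractor registration certificate present → met
11. condition 'performs public-works projects' holds; OSHA-30 certified supervisors 1 < 4 → not met
Not met: 2, 3, 4, 5, 8, 11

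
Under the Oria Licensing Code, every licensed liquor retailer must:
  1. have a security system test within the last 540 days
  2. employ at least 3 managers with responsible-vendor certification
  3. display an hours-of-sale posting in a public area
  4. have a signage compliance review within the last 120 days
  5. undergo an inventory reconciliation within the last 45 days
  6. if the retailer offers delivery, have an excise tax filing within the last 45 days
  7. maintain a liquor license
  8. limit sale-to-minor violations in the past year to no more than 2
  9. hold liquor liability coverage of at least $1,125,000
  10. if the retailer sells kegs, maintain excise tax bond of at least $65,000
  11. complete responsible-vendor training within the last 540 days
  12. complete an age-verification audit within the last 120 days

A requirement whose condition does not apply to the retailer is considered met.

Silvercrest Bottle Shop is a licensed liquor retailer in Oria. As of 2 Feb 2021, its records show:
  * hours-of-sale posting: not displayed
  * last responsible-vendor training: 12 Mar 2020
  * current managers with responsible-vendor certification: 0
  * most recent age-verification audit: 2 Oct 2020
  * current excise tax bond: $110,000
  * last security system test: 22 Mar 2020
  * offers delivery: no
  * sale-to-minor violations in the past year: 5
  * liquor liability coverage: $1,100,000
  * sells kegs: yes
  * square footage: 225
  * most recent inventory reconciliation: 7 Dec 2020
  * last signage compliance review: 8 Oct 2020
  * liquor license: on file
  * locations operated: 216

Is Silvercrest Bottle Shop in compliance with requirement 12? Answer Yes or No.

12. age-verification audit 123 days ago vs limit 120 → not met

No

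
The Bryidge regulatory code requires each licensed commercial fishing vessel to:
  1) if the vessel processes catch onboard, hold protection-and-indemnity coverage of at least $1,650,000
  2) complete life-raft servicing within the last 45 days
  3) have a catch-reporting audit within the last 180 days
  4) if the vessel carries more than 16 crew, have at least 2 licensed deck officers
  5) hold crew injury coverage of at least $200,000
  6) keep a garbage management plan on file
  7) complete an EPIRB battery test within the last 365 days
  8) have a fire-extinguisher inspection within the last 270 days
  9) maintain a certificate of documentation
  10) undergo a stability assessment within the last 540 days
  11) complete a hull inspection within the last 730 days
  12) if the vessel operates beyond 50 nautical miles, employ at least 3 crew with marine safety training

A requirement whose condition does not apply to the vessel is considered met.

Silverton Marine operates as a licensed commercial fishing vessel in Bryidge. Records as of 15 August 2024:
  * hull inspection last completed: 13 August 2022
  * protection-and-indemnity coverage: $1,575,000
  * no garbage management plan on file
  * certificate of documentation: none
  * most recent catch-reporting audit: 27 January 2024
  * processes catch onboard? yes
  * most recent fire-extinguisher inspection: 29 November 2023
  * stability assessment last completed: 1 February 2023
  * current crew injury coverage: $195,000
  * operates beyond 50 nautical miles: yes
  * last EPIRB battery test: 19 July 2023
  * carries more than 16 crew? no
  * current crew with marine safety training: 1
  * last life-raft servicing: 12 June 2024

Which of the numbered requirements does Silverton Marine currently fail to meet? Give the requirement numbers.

1, 2, 3, 5, 6, 7, 9, 10, 11, 12

1. condition 'processes catch onboard' holds; protection-and-indemnity coverage $1,575,000 < $1,650,000 → not met
2. life-raft servicing 64 days ago vs limit 45 → not met
3. catch-reporting audit 201 days ago vs limit 180 → not met
4. condition 'carries more than 16 crew' does not hold → requirement n/a → met
5. crew injury coverage $195,000 < $200,000 → not met
6. garbage management plan absent → not met
7. EPIRB battery test 393 days ago vs limit 365 → not met
8. fire-extinguisher inspection 260 days ago vs limit 270 → met
9. certificate of documentation absent → not met
10. stability assessment 561 days ago vs limit 540 → not met
11. hull inspection 733 days ago vs limit 730 → not met
12. condition 'operates beyond 50 nautical miles' holds; crew with marine safety training 1 < 3 → not met
Not met: 1, 2, 3, 5, 6, 7, 9, 10, 11, 12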